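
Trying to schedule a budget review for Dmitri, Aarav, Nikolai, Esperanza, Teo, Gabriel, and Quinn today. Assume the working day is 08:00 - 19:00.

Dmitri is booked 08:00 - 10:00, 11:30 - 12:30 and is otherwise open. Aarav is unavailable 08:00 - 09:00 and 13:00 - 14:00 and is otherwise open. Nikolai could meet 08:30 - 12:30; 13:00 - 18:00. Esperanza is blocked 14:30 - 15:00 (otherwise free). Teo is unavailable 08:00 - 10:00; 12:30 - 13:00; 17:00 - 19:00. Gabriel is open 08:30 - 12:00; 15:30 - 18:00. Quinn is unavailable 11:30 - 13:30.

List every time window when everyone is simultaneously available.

Dmitri free: 10:00-11:30, 12:30-19:00 (invert busy blocks within the working day).
Aarav free: 09:00-13:00, 14:00-19:00 (invert busy blocks within the working day).
Nikolai free: 08:30-12:30, 13:00-18:00.
Esperanza free: 08:00-14:30, 15:00-19:00 (invert busy blocks within the working day).
Teo free: 10:00-12:30, 13:00-17:00 (invert busy blocks within the working day).
Gabriel free: 08:30-12:00, 15:30-18:00.
Quinn free: 08:00-11:30, 13:30-19:00 (invert busy blocks within the working day).
Dmitri ∩ Aarav: 10:00-11:30, 12:30-13:00, 14:00-19:00.
Dmitri ∩ Aarav ∩ Nikolai: 10:00-11:30, 14:00-18:00.
Dmitri ∩ Aarav ∩ Nikolai ∩ Esperanza: 10:00-11:30, 14:00-14:30, 15:00-18:00.
Dmitri ∩ Aarav ∩ Nikolai ∩ Esperanza ∩ Teo: 10:00-11:30, 14:00-14:30, 15:00-17:00.
Dmitri ∩ Aarav ∩ Nikolai ∩ Esperanza ∩ Teo ∩ Gabriel: 10:00-11:30, 15:30-17:00.
Dmitri ∩ Aarav ∩ Nikolai ∩ Esperanza ∩ Teo ∩ Gabriel ∩ Quinn: 10:00-11:30, 15:30-17:00.
Those are the intersection windows.

10:00-11:30, 15:30-17:00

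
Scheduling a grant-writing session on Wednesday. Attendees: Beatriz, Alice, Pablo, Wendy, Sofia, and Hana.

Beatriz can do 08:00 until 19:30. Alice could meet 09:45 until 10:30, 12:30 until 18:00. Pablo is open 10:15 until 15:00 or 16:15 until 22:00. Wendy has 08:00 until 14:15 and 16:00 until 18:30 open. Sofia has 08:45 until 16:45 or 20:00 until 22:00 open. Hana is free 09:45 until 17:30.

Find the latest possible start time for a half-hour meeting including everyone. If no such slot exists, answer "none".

Beatriz ∩ Alice: 09:45-10:30, 12:30-18:00.
Beatriz ∩ Alice ∩ Pablo: 10:15-10:30, 12:30-15:00, 16:15-18:00.
Beatriz ∩ Alice ∩ Pablo ∩ Wendy: 10:15-10:30, 12:30-14:15, 16:15-18:00.
Beatriz ∩ Alice ∩ Pablo ∩ Wendy ∩ Sofia: 10:15-10:30, 12:30-14:15, 16:15-16:45.
Beatriz ∩ Alice ∩ Pablo ∩ Wendy ∩ Sofia ∩ Hana: 10:15-10:30, 12:30-14:15, 16:15-16:45.
The last common window of at least 30 minutes is 16:15-16:45; a 30-minute meeting can start as late as 16:15 and still end by 16:45.

16:15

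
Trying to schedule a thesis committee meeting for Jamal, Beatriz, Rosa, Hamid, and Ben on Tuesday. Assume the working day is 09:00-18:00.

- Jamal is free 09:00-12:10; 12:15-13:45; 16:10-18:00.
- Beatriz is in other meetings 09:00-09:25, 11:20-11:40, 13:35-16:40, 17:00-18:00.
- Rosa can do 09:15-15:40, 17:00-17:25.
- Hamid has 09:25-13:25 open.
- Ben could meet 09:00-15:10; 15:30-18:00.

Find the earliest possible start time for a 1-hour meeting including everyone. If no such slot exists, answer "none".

Jamal free: 09:00-12:10, 12:15-13:45, 16:10-18:00.
Beatriz free: 09:25-11:20, 11:40-13:35, 16:40-17:00 (invert busy blocks within the working day).
Rosa free: 09:15-15:40, 17:00-17:25.
Hamid free: 09:25-13:25.
Ben free: 09:00-15:10, 15:30-18:00.
Jamal ∩ Beatriz: 09:25-11:20, 11:40-12:10, 12:15-13:35, 16:40-17:00.
Jamal ∩ Beatriz ∩ Rosa: 09:25-11:20, 11:40-12:10, 12:15-13:35.
Jamal ∩ Beatriz ∩ Rosa ∩ Hamid: 09:25-11:20, 11:40-12:10, 12:15-13:25.
Jamal ∩ Beatriz ∩ Rosa ∩ Hamid ∩ Ben: 09:25-11:20, 11:40-12:10, 12:15-13:25.
So the common availability across everyone is 09:25-11:20, 11:40-12:10, 12:15-13:25.
The first common window of at least 60 minutes is 09:25-11:20, so the earliest start is 09:25.

09:25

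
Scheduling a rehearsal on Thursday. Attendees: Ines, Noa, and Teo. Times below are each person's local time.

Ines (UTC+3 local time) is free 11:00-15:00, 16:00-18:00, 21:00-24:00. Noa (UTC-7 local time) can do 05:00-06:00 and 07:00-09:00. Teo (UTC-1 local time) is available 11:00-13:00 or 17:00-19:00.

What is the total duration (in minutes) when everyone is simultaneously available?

Ines in UTC: 08:00-12:00, 13:00-15:00, 18:00-21:00 (subtract 3h to convert from UTC+3).
Noa in UTC: 12:00-13:00, 14:00-16:00 (add 7h to convert from UTC-7).
Teo in UTC: 12:00-14:00, 18:00-20:00 (add 1h to convert from UTC-1).
Ines ∩ Noa: 14:00-15:00.
Ines ∩ Noa ∩ Teo: ∅.
There is no time when everyone is free.
There is no common window, so the total is 0 minutes.

0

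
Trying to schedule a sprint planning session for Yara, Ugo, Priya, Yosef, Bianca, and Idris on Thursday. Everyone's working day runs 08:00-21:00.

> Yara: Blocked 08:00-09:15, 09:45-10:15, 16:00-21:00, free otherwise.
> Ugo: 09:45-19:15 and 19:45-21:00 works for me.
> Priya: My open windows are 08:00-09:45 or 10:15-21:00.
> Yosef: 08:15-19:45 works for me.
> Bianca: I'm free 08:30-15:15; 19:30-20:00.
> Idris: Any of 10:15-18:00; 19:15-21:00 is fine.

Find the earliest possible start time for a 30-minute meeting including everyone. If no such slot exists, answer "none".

Yara free: 09:15-09:45, 10:15-16:00 (invert busy blocks within the working day).
Ugo free: 09:45-19:15, 19:45-21:00.
Priya free: 08:00-09:45, 10:15-21:00.
Yosef free: 08:15-19:45.
Bianca free: 08:30-15:15, 19:30-20:00.
Idris free: 10:15-18:00, 19:15-21:00.
Yara ∩ Ugo: 10:15-16:00.
Yara ∩ Ugo ∩ Priya: 10:15-16:00.
Yara ∩ Ugo ∩ Priya ∩ Yosef: 10:15-16:00.
Yara ∩ Ugo ∩ Priya ∩ Yosef ∩ Bianca: 10:15-15:15.
Yara ∩ Ugo ∩ Priya ∩ Yosef ∩ Bianca ∩ Idris: 10:15-15:15.
The first common window of at least 30 minutes is 10:15-15:15, so the earliest start is 10:15.

10:15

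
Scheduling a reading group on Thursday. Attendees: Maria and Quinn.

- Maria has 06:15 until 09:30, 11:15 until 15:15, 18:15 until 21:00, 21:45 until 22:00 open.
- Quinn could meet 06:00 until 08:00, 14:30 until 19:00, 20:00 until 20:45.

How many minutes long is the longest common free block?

105

Maria ∩ Quinn: 06:15-08:00, 14:30-15:15, 18:15-19:00, 20:00-20:45.
Those are the intersection windows.
The longest is 06:15-08:00 at 105 minutes.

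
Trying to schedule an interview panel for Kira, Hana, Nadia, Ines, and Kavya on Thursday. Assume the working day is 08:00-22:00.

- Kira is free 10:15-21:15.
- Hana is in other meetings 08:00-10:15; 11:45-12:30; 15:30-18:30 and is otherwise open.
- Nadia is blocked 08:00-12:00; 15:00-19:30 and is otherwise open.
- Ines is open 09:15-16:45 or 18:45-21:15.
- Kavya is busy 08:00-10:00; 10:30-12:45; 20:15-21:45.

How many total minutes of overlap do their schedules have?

180

Kira free: 10:15-21:15.
Hana free: 10:15-11:45, 12:30-15:30, 18:30-22:00 (invert busy blocks within the working day).
Nadia free: 12:00-15:00, 19:30-22:00 (invert busy blocks within the working day).
Ines free: 09:15-16:45, 18:45-21:15.
Kavya free: 10:00-10:30, 12:45-20:15, 21:45-22:00 (invert busy blocks within the working day).
Kira ∩ Hana: 10:15-11:45, 12:30-15:30, 18:30-21:15.
Kira ∩ Hana ∩ Nadia: 12:30-15:00, 19:30-21:15.
Kira ∩ Hana ∩ Nadia ∩ Ines: 12:30-15:00, 19:30-21:15.
Kira ∩ Hana ∩ Nadia ∩ Ines ∩ Kavya: 12:45-15:00, 19:30-20:15.
Summing the common windows: 135 + 45 = 180 minutes.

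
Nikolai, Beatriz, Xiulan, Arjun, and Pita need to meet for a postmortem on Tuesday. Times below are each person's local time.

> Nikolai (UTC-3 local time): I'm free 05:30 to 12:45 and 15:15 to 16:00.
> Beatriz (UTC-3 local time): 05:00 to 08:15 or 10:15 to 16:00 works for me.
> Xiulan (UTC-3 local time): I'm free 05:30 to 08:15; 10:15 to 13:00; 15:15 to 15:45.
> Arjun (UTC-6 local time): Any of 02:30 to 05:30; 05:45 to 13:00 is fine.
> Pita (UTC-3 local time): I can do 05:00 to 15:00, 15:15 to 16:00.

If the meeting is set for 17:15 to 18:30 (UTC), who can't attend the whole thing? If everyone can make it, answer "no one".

Nikolai, Pita, Xiulan

Nikolai in UTC: 08:30-15:45, 18:15-19:00 (add 3h to convert from UTC-3).
Beatriz in UTC: 08:00-11:15, 13:15-19:00 (add 3h to convert from UTC-3).
Xiulan in UTC: 08:30-11:15, 13:15-16:00, 18:15-18:45 (add 3h to convert from UTC-3).
Arjun in UTC: 08:30-11:30, 11:45-19:00 (add 6h to convert from UTC-6).
Pita in UTC: 08:00-18:00, 18:15-19:00 (add 3h to convert from UTC-3).
Nikolai: not fully free for 17:15-18:30. Beatriz: free for 17:15-18:30. Xiulan: not fully free for 17:15-18:30. Arjun: free for 17:15-18:30. Pita: not fully free for 17:15-18:30.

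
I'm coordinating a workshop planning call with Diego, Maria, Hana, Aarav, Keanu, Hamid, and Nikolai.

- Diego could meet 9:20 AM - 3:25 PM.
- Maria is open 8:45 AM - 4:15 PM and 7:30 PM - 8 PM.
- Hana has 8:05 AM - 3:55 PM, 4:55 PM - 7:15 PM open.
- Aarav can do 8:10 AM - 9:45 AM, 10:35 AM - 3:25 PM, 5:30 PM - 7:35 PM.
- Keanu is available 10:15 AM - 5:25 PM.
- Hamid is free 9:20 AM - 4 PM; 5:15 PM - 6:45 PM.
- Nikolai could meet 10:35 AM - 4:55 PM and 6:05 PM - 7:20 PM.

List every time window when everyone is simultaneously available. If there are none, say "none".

Diego ∩ Maria: 09:20-15:25.
Diego ∩ Maria ∩ Hana: 09:20-15:25.
Diego ∩ Maria ∩ Hana ∩ Aarav: 09:20-09:45, 10:35-15:25.
Diego ∩ Maria ∩ Hana ∩ Aarav ∩ Keanu: 10:35-15:25.
Diego ∩ Maria ∩ Hana ∩ Aarav ∩ Keanu ∩ Hamid: 10:35-15:25.
Diego ∩ Maria ∩ Hana ∩ Aarav ∩ Keanu ∩ Hamid ∩ Nikolai: 10:35-15:25.

10:35-15:25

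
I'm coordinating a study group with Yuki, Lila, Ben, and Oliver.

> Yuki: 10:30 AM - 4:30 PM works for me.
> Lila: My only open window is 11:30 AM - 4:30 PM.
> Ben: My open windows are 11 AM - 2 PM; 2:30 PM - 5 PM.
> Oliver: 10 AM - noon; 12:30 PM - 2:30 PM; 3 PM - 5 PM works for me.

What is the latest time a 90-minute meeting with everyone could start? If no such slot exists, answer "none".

15:00

Yuki ∩ Lila: 11:30-16:30.
Yuki ∩ Lila ∩ Ben: 11:30-14:00, 14:30-16:30.
Yuki ∩ Lila ∩ Ben ∩ Oliver: 11:30-12:00, 12:30-14:00, 15:00-16:30.
The last common window of at least 90 minutes is 15:00-16:30; a 90-minute meeting can start as late as 15:00 and still end by 16:30.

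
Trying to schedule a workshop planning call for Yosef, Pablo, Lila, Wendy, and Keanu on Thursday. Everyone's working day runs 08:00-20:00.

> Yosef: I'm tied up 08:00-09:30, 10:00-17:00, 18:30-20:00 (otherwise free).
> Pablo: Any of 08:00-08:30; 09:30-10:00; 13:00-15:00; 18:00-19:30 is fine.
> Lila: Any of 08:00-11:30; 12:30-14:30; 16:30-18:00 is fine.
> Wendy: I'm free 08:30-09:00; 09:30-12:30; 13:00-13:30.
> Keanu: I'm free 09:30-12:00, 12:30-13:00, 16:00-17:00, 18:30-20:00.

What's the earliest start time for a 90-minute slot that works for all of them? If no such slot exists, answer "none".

none

Yosef free: 09:30-10:00, 17:00-18:30 (invert busy blocks within the working day).
Pablo free: 08:00-08:30, 09:30-10:00, 13:00-15:00, 18:00-19:30.
Lila free: 08:00-11:30, 12:30-14:30, 16:30-18:00.
Wendy free: 08:30-09:00, 09:30-12:30, 13:00-13:30.
Keanu free: 09:30-12:00, 12:30-13:00, 16:00-17:00, 18:30-20:00.
Yosef ∩ Pablo: 09:30-10:00, 18:00-18:30.
Yosef ∩ Pablo ∩ Lila: 09:30-10:00.
Yosef ∩ Pablo ∩ Lila ∩ Wendy: 09:30-10:00.
Yosef ∩ Pablo ∩ Lila ∩ Wendy ∩ Keanu: 09:30-10:00.
So the common availability across everyone is 09:30-10:00.
No common window is at least 90 minutes long.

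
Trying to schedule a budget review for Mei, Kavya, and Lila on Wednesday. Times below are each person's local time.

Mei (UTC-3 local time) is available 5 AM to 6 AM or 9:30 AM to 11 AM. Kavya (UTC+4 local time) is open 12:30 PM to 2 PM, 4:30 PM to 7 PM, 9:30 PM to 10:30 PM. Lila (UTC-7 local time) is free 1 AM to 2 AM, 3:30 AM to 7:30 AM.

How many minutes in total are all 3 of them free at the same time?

Mei in UTC: 08:00-09:00, 12:30-14:00 (add 3h to convert from UTC-3).
Kavya in UTC: 08:30-10:00, 12:30-15:00, 17:30-18:30 (subtract 4h to convert from UTC+4).
Lila in UTC: 08:00-09:00, 10:30-14:30 (add 7h to convert from UTC-7).
Mei ∩ Kavya: 08:30-09:00, 12:30-14:00.
Mei ∩ Kavya ∩ Lila: 08:30-09:00, 12:30-14:00.
So the common availability across everyone is 08:30-09:00, 12:30-14:00.
Summing the common windows: 30 + 90 = 120 minutes.

120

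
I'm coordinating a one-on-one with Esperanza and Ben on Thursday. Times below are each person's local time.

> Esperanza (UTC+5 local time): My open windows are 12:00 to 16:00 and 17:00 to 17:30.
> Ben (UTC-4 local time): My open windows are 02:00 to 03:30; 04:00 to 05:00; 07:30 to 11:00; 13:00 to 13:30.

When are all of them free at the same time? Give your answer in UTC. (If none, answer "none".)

Esperanza in UTC: 07:00-11:00, 12:00-12:30 (subtract 5h to convert from UTC+5).
Ben in UTC: 06:00-07:30, 08:00-09:00, 11:30-15:00, 17:00-17:30 (add 4h to convert from UTC-4).
Esperanza ∩ Ben: 07:00-07:30, 08:00-09:00, 12:00-12:30.

07:00-07:30, 08:00-09:00, 12:00-12:30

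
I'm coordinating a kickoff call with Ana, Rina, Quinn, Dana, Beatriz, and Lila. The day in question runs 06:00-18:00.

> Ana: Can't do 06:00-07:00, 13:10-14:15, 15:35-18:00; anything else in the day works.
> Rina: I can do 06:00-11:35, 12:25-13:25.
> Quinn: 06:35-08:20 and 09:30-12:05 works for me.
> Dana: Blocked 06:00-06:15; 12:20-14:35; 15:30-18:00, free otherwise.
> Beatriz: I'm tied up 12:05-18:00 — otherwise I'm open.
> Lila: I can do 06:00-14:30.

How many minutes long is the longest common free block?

Ana free: 07:00-13:10, 14:15-15:35 (invert busy blocks within the working day).
Rina free: 06:00-11:35, 12:25-13:25.
Quinn free: 06:35-08:20, 09:30-12:05.
Dana free: 06:15-12:20, 14:35-15:30 (invert busy blocks within the working day).
Beatriz free: 06:00-12:05 (invert busy blocks within the working day).
Lila free: 06:00-14:30.
Ana ∩ Rina: 07:00-11:35, 12:25-13:10.
Ana ∩ Rina ∩ Quinn: 07:00-08:20, 09:30-11:35.
Ana ∩ Rina ∩ Quinn ∩ Dana: 07:00-08:20, 09:30-11:35.
Ana ∩ Rina ∩ Quinn ∩ Dana ∩ Beatriz: 07:00-08:20, 09:30-11:35.
Ana ∩ Rina ∩ Quinn ∩ Dana ∩ Beatriz ∩ Lila: 07:00-08:20, 09:30-11:35.
The longest is 09:30-11:35 at 125 minutes.

125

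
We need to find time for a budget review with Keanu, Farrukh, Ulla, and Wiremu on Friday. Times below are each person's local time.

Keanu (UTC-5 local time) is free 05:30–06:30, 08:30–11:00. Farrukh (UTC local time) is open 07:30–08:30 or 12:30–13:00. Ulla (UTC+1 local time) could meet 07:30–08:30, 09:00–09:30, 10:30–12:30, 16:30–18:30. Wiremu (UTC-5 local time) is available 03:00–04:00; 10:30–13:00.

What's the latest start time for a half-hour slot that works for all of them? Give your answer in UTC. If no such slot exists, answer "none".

Keanu in UTC: 10:30-11:30, 13:30-16:00 (add 5h to convert from UTC-5).
Farrukh in UTC: 07:30-08:30, 12:30-13:00.
Ulla in UTC: 06:30-07:30, 08:00-08:30, 09:30-11:30, 15:30-17:30 (subtract 1h to convert from UTC+1).
Wiremu in UTC: 08:00-09:00, 15:30-18:00 (add 5h to convert from UTC-5).
Keanu ∩ Farrukh: ∅.
Keanu ∩ Farrukh ∩ Ulla: ∅.
Keanu ∩ Farrukh ∩ Ulla ∩ Wiremu: ∅.
There is no time when everyone is free.
No common window is at least 30 minutes long.

none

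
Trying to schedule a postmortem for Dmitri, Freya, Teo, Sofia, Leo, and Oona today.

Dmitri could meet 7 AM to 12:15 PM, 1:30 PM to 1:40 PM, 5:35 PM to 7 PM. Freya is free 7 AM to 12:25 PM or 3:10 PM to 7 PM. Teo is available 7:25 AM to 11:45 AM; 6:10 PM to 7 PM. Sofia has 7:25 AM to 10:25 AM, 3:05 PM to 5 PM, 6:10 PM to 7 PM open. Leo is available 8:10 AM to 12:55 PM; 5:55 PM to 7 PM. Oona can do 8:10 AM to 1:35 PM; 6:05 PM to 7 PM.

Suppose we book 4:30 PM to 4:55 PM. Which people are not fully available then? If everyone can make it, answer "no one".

Dmitri: not fully free for 16:30-16:55. Freya: free for 16:30-16:55. Teo: not fully free for 16:30-16:55. Sofia: free for 16:30-16:55. Leo: not fully free for 16:30-16:55. Oona: not fully free for 16:30-16:55.

Dmitri, Leo, Oona, Teo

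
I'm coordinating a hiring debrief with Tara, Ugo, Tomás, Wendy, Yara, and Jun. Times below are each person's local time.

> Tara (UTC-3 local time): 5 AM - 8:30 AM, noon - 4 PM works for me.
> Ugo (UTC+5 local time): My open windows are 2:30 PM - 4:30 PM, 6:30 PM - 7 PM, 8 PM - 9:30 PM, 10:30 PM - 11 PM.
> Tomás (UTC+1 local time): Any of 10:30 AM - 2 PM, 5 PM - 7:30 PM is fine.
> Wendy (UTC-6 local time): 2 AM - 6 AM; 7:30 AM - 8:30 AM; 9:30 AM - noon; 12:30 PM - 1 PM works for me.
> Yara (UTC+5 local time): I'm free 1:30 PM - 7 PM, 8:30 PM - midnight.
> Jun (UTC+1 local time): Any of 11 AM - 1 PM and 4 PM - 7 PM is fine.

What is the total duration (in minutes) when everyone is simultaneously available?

Tara in UTC: 08:00-11:30, 15:00-19:00 (add 3h to convert from UTC-3).
Ugo in UTC: 09:30-11:30, 13:30-14:00, 15:00-16:30, 17:30-18:00 (subtract 5h to convert from UTC+5).
Tomás in UTC: 09:30-13:00, 16:00-18:30 (subtract 1h to convert from UTC+1).
Wendy in UTC: 08:00-12:00, 13:30-14:30, 15:30-18:00, 18:30-19:00 (add 6h to convert from UTC-6).
Yara in UTC: 08:30-14:00, 15:30-19:00 (subtract 5h to convert from UTC+5).
Jun in UTC: 10:00-12:00, 15:00-18:00 (subtract 1h to convert from UTC+1).
Tara ∩ Ugo: 09:30-11:30, 15:00-16:30, 17:30-18:00.
Tara ∩ Ugo ∩ Tomás: 09:30-11:30, 16:00-16:30, 17:30-18:00.
Tara ∩ Ugo ∩ Tomás ∩ Wendy: 09:30-11:30, 16:00-16:30, 17:30-18:00.
Tara ∩ Ugo ∩ Tomás ∩ Wendy ∩ Yara: 09:30-11:30, 16:00-16:30, 17:30-18:00.
Tara ∩ Ugo ∩ Tomás ∩ Wendy ∩ Yara ∩ Jun: 10:00-11:30, 16:00-16:30, 17:30-18:00.
Those are the intersection windows.
Summing the common windows: 90 + 30 + 30 = 150 minutes.

150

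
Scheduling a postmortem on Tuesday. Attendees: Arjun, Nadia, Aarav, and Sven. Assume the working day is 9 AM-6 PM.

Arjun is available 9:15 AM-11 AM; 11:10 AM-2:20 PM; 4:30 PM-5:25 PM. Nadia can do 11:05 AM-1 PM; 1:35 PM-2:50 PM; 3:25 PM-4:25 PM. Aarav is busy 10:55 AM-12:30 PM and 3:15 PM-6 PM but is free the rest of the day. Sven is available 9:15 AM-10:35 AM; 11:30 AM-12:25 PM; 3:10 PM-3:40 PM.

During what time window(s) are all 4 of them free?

none

Arjun free: 09:15-11:00, 11:10-14:20, 16:30-17:25.
Nadia free: 11:05-13:00, 13:35-14:50, 15:25-16:25.
Aarav free: 09:00-10:55, 12:30-15:15 (invert busy blocks within the working day).
Sven free: 09:15-10:35, 11:30-12:25, 15:10-15:40.
Arjun ∩ Nadia: 11:10-13:00, 13:35-14:20.
Arjun ∩ Nadia ∩ Aarav: 12:30-13:00, 13:35-14:20.
Arjun ∩ Nadia ∩ Aarav ∩ Sven: ∅.
There is no time when everyone is free.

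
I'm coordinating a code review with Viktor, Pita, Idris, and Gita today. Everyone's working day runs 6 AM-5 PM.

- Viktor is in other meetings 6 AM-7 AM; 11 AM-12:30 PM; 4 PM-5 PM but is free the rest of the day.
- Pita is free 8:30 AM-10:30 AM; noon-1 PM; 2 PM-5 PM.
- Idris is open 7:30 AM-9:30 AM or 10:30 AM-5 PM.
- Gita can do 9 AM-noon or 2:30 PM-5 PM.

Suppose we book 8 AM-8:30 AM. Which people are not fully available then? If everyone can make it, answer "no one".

Viktor free: 07:00-11:00, 12:30-16:00 (invert busy blocks within the working day).
Pita free: 08:30-10:30, 12:00-13:00, 14:00-17:00.
Idris free: 07:30-09:30, 10:30-17:00.
Gita free: 09:00-12:00, 14:30-17:00.
Viktor: free for 08:00-08:30. Pita: not fully free for 08:00-08:30. Idris: free for 08:00-08:30. Gita: not fully free for 08:00-08:30.

Gita, Pita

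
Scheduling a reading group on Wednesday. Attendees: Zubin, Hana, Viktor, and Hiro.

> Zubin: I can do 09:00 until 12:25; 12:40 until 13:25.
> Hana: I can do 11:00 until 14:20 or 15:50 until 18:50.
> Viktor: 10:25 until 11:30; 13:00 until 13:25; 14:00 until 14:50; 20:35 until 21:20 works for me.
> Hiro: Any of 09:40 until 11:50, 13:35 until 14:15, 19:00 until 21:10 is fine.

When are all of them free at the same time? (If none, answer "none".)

11:00-11:30

Zubin ∩ Hana: 11:00-12:25, 12:40-13:25.
Zubin ∩ Hana ∩ Viktor: 11:00-11:30, 13:00-13:25.
Zubin ∩ Hana ∩ Viktor ∩ Hiro: 11:00-11:30.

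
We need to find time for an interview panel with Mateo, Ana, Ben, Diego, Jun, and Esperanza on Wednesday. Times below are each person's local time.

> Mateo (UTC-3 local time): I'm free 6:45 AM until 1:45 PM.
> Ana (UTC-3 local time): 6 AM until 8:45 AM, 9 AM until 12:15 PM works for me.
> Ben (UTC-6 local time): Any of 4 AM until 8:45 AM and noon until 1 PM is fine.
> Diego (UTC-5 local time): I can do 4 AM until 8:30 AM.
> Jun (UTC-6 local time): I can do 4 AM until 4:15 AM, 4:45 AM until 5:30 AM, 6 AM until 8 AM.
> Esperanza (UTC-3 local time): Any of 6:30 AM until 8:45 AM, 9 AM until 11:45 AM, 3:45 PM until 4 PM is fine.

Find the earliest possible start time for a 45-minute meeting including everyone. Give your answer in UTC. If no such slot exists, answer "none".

10:45

Mateo in UTC: 09:45-16:45 (add 3h to convert from UTC-3).
Ana in UTC: 09:00-11:45, 12:00-15:15 (add 3h to convert from UTC-3).
Ben in UTC: 10:00-14:45, 18:00-19:00 (add 6h to convert from UTC-6).
Diego in UTC: 09:00-13:30 (add 5h to convert from UTC-5).
Jun in UTC: 10:00-10:15, 10:45-11:30, 12:00-14:00 (add 6h to convert from UTC-6).
Esperanza in UTC: 09:30-11:45, 12:00-14:45, 18:45-19:00 (add 3h to convert from UTC-3).
Mateo ∩ Ana: 09:45-11:45, 12:00-15:15.
Mateo ∩ Ana ∩ Ben: 10:00-11:45, 12:00-14:45.
Mateo ∩ Ana ∩ Ben ∩ Diego: 10:00-11:45, 12:00-13:30.
Mateo ∩ Ana ∩ Ben ∩ Diego ∩ Jun: 10:00-10:15, 10:45-11:30, 12:00-13:30.
Mateo ∩ Ana ∩ Ben ∩ Diego ∩ Jun ∩ Esperanza: 10:00-10:15, 10:45-11:30, 12:00-13:30.
Those are the intersection windows.
The first common window of at least 45 minutes is 10:45-11:30, so the earliest start is 10:45.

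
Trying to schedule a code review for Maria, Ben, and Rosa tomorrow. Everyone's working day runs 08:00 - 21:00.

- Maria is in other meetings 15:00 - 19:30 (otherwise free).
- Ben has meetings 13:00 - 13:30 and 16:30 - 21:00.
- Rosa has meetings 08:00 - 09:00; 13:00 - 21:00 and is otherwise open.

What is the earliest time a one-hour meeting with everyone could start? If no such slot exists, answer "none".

Maria free: 08:00-15:00, 19:30-21:00 (invert busy blocks within the working day).
Ben free: 08:00-13:00, 13:30-16:30 (invert busy blocks within the working day).
Rosa free: 09:00-13:00 (invert busy blocks within the working day).
Maria ∩ Ben: 08:00-13:00, 13:30-15:00.
Maria ∩ Ben ∩ Rosa: 09:00-13:00.
The first common window of at least 60 minutes is 09:00-13:00, so the earliest start is 09:00.

09:00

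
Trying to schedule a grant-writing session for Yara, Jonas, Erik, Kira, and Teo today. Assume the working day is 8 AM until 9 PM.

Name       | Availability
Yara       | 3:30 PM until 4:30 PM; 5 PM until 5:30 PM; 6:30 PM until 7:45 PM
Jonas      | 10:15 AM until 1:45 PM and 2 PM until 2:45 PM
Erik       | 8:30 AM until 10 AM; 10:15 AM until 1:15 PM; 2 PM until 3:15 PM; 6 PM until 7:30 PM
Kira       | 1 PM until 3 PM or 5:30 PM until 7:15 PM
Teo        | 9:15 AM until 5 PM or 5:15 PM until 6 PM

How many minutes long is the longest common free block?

Yara ∩ Jonas: ∅.
Yara ∩ Jonas ∩ Erik: ∅.
Yara ∩ Jonas ∩ Erik ∩ Kira: ∅.
Yara ∩ Jonas ∩ Erik ∩ Kira ∩ Teo: ∅.
There is no time when everyone is free.
No common window exists, so the longest block is 0 minutes.

0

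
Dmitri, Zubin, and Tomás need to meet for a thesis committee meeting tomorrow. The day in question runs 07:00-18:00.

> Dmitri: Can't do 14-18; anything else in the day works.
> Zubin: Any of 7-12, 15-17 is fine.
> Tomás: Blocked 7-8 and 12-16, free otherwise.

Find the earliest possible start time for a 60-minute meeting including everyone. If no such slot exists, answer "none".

Dmitri free: 07:00-14:00 (invert busy blocks within the working day).
Zubin free: 07:00-12:00, 15:00-17:00.
Tomás free: 08:00-12:00, 16:00-18:00 (invert busy blocks within the working day).
Dmitri ∩ Zubin: 07:00-12:00.
Dmitri ∩ Zubin ∩ Tomás: 08:00-12:00.
The first common window of at least 60 minutes is 08:00-12:00, so the earliest start is 08:00.

08:00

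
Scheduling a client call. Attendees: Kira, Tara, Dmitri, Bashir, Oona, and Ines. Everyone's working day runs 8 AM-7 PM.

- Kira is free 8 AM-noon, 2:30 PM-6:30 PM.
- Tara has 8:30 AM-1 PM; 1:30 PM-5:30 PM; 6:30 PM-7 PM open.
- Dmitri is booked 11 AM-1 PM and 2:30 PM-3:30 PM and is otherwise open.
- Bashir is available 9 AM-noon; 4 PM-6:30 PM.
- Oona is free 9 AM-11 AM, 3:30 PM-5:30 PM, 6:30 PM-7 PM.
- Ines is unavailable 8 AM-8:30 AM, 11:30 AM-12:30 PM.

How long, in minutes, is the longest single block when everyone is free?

120

Kira free: 08:00-12:00, 14:30-18:30.
Tara free: 08:30-13:00, 13:30-17:30, 18:30-19:00.
Dmitri free: 08:00-11:00, 13:00-14:30, 15:30-19:00 (invert busy blocks within the working day).
Bashir free: 09:00-12:00, 16:00-18:30.
Oona free: 09:00-11:00, 15:30-17:30, 18:30-19:00.
Ines free: 08:30-11:30, 12:30-19:00 (invert busy blocks within the working day).
Kira ∩ Tara: 08:30-12:00, 14:30-17:30.
Kira ∩ Tara ∩ Dmitri: 08:30-11:00, 15:30-17:30.
Kira ∩ Tara ∩ Dmitri ∩ Bashir: 09:00-11:00, 16:00-17:30.
Kira ∩ Tara ∩ Dmitri ∩ Bashir ∩ Oona: 09:00-11:00, 16:00-17:30.
Kira ∩ Tara ∩ Dmitri ∩ Bashir ∩ Oona ∩ Ines: 09:00-11:00, 16:00-17:30.
The longest is 09:00-11:00 at 120 minutes.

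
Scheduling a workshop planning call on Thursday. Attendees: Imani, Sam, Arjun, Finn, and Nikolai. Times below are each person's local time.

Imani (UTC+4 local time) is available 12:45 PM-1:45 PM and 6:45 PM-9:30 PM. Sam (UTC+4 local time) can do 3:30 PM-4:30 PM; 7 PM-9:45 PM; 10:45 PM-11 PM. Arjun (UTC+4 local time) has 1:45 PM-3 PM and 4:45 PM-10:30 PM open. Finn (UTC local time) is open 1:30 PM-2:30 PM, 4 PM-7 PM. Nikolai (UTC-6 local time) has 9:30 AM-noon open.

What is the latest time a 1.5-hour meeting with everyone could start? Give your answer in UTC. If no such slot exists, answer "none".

Imani in UTC: 08:45-09:45, 14:45-17:30 (subtract 4h to convert from UTC+4).
Sam in UTC: 11:30-12:30, 15:00-17:45, 18:45-19:00 (subtract 4h to convert from UTC+4).
Arjun in UTC: 09:45-11:00, 12:45-18:30 (subtract 4h to convert from UTC+4).
Finn in UTC: 13:30-14:30, 16:00-19:00.
Nikolai in UTC: 15:30-18:00 (add 6h to convert from UTC-6).
Imani ∩ Sam: 15:00-17:30.
Imani ∩ Sam ∩ Arjun: 15:00-17:30.
Imani ∩ Sam ∩ Arjun ∩ Finn: 16:00-17:30.
Imani ∩ Sam ∩ Arjun ∩ Finn ∩ Nikolai: 16:00-17:30.
So the common availability across everyone is 16:00-17:30.
The last common window of at least 90 minutes is 16:00-17:30; a 90-minute meeting can start as late as 16:00 and still end by 17:30.

16:00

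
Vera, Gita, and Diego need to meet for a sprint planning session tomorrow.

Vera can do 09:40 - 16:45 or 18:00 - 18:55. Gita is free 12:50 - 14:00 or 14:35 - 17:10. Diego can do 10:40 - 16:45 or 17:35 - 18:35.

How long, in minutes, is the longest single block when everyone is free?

Vera ∩ Gita: 12:50-14:00, 14:35-16:45.
Vera ∩ Gita ∩ Diego: 12:50-14:00, 14:35-16:45.
Those are the intersection windows.
The longest is 14:35-16:45 at 130 minutes.

130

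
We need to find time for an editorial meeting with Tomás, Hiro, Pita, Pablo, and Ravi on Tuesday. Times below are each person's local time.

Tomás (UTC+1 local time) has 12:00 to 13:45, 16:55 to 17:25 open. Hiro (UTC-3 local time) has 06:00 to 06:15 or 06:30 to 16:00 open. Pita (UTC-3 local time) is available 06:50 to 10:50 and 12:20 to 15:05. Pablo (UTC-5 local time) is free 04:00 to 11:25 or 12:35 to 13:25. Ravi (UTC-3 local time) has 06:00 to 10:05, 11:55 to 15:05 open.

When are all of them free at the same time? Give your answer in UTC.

11:00-12:45, 15:55-16:25

Tomás in UTC: 11:00-12:45, 15:55-16:25 (subtract 1h to convert from UTC+1).
Hiro in UTC: 09:00-09:15, 09:30-19:00 (add 3h to convert from UTC-3).
Pita in UTC: 09:50-13:50, 15:20-18:05 (add 3h to convert from UTC-3).
Pablo in UTC: 09:00-16:25, 17:35-18:25 (add 5h to convert from UTC-5).
Ravi in UTC: 09:00-13:05, 14:55-18:05 (add 3h to convert from UTC-3).
Tomás ∩ Hiro: 11:00-12:45, 15:55-16:25.
Tomás ∩ Hiro ∩ Pita: 11:00-12:45, 15:55-16:25.
Tomás ∩ Hiro ∩ Pita ∩ Pablo: 11:00-12:45, 15:55-16:25.
Tomás ∩ Hiro ∩ Pita ∩ Pablo ∩ Ravi: 11:00-12:45, 15:55-16:25.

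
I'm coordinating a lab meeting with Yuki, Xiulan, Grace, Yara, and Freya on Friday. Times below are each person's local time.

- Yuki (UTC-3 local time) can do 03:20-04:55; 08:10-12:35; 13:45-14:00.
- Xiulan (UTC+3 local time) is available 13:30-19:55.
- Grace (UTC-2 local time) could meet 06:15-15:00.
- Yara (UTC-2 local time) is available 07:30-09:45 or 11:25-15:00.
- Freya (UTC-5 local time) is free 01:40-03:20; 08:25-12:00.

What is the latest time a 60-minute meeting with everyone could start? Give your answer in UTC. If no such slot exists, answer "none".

Yuki in UTC: 06:20-07:55, 11:10-15:35, 16:45-17:00 (add 3h to convert from UTC-3).
Xiulan in UTC: 10:30-16:55 (subtract 3h to convert from UTC+3).
Grace in UTC: 08:15-17:00 (add 2h to convert from UTC-2).
Yara in UTC: 09:30-11:45, 13:25-17:00 (add 2h to convert from UTC-2).
Freya in UTC: 06:40-08:20, 13:25-17:00 (add 5h to convert from UTC-5).
Yuki ∩ Xiulan: 11:10-15:35, 16:45-16:55.
Yuki ∩ Xiulan ∩ Grace: 11:10-15:35, 16:45-16:55.
Yuki ∩ Xiulan ∩ Grace ∩ Yara: 11:10-11:45, 13:25-15:35, 16:45-16:55.
Yuki ∩ Xiulan ∩ Grace ∩ Yara ∩ Freya: 13:25-15:35, 16:45-16:55.
The last common window of at least 60 minutes is 13:25-15:35; a 60-minute meeting can start as late as 14:35 and still end by 15:35.

14:35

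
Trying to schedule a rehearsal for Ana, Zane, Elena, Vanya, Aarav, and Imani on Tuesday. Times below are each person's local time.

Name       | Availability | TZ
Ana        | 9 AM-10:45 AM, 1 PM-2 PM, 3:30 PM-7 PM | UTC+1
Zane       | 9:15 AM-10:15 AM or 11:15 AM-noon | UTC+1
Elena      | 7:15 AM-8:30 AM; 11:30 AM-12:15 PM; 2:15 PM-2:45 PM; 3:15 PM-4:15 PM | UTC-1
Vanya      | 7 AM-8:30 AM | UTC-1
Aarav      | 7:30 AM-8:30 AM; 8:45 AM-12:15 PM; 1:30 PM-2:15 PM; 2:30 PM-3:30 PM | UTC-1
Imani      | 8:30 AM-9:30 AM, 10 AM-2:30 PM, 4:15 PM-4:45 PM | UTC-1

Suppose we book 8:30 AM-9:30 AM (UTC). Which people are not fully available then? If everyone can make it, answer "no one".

Imani, Zane

Ana in UTC: 08:00-09:45, 12:00-13:00, 14:30-18:00 (subtract 1h to convert from UTC+1).
Zane in UTC: 08:15-09:15, 10:15-11:00 (subtract 1h to convert from UTC+1).
Elena in UTC: 08:15-09:30, 12:30-13:15, 15:15-15:45, 16:15-17:15 (add 1h to convert from UTC-1).
Vanya in UTC: 08:00-09:30 (add 1h to convert from UTC-1).
Aarav in UTC: 08:30-09:30, 09:45-13:15, 14:30-15:15, 15:30-16:30 (add 1h to convert from UTC-1).
Imani in UTC: 09:30-10:30, 11:00-15:30, 17:15-17:45 (add 1h to convert from UTC-1).
Ana: free for 08:30-09:30. Zane: not fully free for 08:30-09:30. Elena: free for 08:30-09:30. Vanya: free for 08:30-09:30. Aarav: free for 08:30-09:30. Imani: not fully free for 08:30-09:30.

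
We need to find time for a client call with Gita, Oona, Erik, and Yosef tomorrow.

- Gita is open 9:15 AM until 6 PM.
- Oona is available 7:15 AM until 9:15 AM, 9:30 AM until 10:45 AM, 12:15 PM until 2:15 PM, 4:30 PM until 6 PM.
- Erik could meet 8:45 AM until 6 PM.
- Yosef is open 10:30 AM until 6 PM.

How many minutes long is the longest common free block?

Gita ∩ Oona: 09:30-10:45, 12:15-14:15, 16:30-18:00.
Gita ∩ Oona ∩ Erik: 09:30-10:45, 12:15-14:15, 16:30-18:00.
Gita ∩ Oona ∩ Erik ∩ Yosef: 10:30-10:45, 12:15-14:15, 16:30-18:00.
Those are the intersection windows.
The longest is 12:15-14:15 at 120 minutes.

120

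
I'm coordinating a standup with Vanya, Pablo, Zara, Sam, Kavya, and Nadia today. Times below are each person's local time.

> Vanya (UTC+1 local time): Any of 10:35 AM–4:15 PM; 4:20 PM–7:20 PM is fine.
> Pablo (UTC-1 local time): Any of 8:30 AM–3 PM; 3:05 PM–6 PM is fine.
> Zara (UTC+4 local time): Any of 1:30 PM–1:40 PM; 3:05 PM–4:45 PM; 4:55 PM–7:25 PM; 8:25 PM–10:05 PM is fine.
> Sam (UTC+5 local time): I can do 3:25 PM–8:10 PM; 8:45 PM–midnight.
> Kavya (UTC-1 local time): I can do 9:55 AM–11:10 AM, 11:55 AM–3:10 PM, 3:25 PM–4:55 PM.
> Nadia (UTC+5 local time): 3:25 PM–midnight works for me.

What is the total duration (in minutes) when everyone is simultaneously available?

290

Vanya in UTC: 09:35-15:15, 15:20-18:20 (subtract 1h to convert from UTC+1).
Pablo in UTC: 09:30-16:00, 16:05-19:00 (add 1h to convert from UTC-1).
Zara in UTC: 09:30-09:40, 11:05-12:45, 12:55-15:25, 16:25-18:05 (subtract 4h to convert from UTC+4).
Sam in UTC: 10:25-15:10, 15:45-19:00 (subtract 5h to convert from UTC+5).
Kavya in UTC: 10:55-12:10, 12:55-16:10, 16:25-17:55 (add 1h to convert from UTC-1).
Nadia in UTC: 10:25-19:00 (subtract 5h to convert from UTC+5).
Vanya ∩ Pablo: 09:35-15:15, 15:20-16:00, 16:05-18:20.
Vanya ∩ Pablo ∩ Zara: 09:35-09:40, 11:05-12:45, 12:55-15:15, 15:20-15:25, 16:25-18:05.
Vanya ∩ Pablo ∩ Zara ∩ Sam: 11:05-12:45, 12:55-15:10, 16:25-18:05.
Vanya ∩ Pablo ∩ Zara ∩ Sam ∩ Kavya: 11:05-12:10, 12:55-15:10, 16:25-17:55.
Vanya ∩ Pablo ∩ Zara ∩ Sam ∩ Kavya ∩ Nadia: 11:05-12:10, 12:55-15:10, 16:25-17:55.
Summing the common windows: 65 + 135 + 90 = 290 minutes.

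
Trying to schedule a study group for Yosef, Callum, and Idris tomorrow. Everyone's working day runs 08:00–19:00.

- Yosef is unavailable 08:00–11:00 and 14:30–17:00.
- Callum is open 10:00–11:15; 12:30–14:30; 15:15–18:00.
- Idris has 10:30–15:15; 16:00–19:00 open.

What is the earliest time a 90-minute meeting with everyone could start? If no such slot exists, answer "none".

12:30

Yosef free: 11:00-14:30, 17:00-19:00 (invert busy blocks within the working day).
Callum free: 10:00-11:15, 12:30-14:30, 15:15-18:00.
Idris free: 10:30-15:15, 16:00-19:00.
Yosef ∩ Callum: 11:00-11:15, 12:30-14:30, 17:00-18:00.
Yosef ∩ Callum ∩ Idris: 11:00-11:15, 12:30-14:30, 17:00-18:00.
The first common window of at least 90 minutes is 12:30-14:30, so the earliest start is 12:30.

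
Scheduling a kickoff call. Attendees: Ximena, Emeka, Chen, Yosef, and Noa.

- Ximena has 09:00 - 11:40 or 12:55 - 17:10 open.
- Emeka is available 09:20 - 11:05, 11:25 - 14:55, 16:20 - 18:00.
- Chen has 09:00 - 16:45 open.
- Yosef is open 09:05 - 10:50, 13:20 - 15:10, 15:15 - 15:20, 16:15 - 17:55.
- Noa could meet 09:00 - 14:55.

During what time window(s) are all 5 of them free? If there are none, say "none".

Ximena ∩ Emeka: 09:20-11:05, 11:25-11:40, 12:55-14:55, 16:20-17:10.
Ximena ∩ Emeka ∩ Chen: 09:20-11:05, 11:25-11:40, 12:55-14:55, 16:20-16:45.
Ximena ∩ Emeka ∩ Chen ∩ Yosef: 09:20-10:50, 13:20-14:55, 16:20-16:45.
Ximena ∩ Emeka ∩ Chen ∩ Yosef ∩ Noa: 09:20-10:50, 13:20-14:55.

09:20-10:50, 13:20-14:55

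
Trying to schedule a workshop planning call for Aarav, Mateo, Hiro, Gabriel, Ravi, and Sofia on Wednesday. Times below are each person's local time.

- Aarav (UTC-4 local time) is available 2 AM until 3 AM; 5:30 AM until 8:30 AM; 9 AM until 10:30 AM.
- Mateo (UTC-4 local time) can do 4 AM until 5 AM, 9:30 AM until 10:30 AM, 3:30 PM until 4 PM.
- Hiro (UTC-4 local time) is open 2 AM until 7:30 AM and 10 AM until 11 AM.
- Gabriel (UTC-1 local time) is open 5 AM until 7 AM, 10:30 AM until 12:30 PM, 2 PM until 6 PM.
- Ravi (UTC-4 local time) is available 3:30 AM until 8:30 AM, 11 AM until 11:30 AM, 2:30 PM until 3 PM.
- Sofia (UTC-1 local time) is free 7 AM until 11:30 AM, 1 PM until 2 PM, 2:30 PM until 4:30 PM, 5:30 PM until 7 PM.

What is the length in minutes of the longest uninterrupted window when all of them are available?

0

Aarav in UTC: 06:00-07:00, 09:30-12:30, 13:00-14:30 (add 4h to convert from UTC-4).
Mateo in UTC: 08:00-09:00, 13:30-14:30, 19:30-20:00 (add 4h to convert from UTC-4).
Hiro in UTC: 06:00-11:30, 14:00-15:00 (add 4h to convert from UTC-4).
Gabriel in UTC: 06:00-08:00, 11:30-13:30, 15:00-19:00 (add 1h to convert from UTC-1).
Ravi in UTC: 07:30-12:30, 15:00-15:30, 18:30-19:00 (add 4h to convert from UTC-4).
Sofia in UTC: 08:00-12:30, 14:00-15:00, 15:30-17:30, 18:30-20:00 (add 1h to convert from UTC-1).
Aarav ∩ Mateo: 13:30-14:30.
Aarav ∩ Mateo ∩ Hiro: 14:00-14:30.
Aarav ∩ Mateo ∩ Hiro ∩ Gabriel: ∅.
Aarav ∩ Mateo ∩ Hiro ∩ Gabriel ∩ Ravi: ∅.
Aarav ∩ Mateo ∩ Hiro ∩ Gabriel ∩ Ravi ∩ Sofia: ∅.
There is no time when everyone is free.
No common window exists, so the longest block is 0 minutes.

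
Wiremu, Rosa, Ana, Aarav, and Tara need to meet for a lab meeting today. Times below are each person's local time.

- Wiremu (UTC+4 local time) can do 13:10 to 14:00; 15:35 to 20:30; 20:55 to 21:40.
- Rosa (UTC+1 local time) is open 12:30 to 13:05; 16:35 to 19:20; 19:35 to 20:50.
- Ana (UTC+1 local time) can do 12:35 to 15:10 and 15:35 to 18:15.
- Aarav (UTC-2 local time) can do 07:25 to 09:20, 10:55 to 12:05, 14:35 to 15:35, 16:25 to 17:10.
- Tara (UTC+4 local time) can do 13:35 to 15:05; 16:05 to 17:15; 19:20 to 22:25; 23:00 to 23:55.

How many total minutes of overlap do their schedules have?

Wiremu in UTC: 09:10-10:00, 11:35-16:30, 16:55-17:40 (subtract 4h to convert from UTC+4).
Rosa in UTC: 11:30-12:05, 15:35-18:20, 18:35-19:50 (subtract 1h to convert from UTC+1).
Ana in UTC: 11:35-14:10, 14:35-17:15 (subtract 1h to convert from UTC+1).
Aarav in UTC: 09:25-11:20, 12:55-14:05, 16:35-17:35, 18:25-19:10 (add 2h to convert from UTC-2).
Tara in UTC: 09:35-11:05, 12:05-13:15, 15:20-18:25, 19:00-19:55 (subtract 4h to convert from UTC+4).
Wiremu ∩ Rosa: 11:35-12:05, 15:35-16:30, 16:55-17:40.
Wiremu ∩ Rosa ∩ Ana: 11:35-12:05, 15:35-16:30, 16:55-17:15.
Wiremu ∩ Rosa ∩ Ana ∩ Aarav: 16:55-17:15.
Wiremu ∩ Rosa ∩ Ana ∩ Aarav ∩ Tara: 16:55-17:15.
Those are the intersection windows.
That's a single block of 20 minutes.

20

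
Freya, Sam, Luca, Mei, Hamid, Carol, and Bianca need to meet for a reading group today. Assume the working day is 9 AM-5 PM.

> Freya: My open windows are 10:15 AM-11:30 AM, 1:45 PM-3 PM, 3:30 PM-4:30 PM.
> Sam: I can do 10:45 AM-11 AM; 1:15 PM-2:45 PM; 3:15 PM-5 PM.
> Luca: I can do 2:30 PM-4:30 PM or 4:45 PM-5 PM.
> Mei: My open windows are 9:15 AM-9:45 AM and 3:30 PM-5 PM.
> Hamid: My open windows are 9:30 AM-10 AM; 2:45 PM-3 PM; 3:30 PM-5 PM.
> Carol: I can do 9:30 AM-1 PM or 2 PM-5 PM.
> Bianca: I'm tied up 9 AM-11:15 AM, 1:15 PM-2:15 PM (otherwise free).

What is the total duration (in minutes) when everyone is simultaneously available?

Freya free: 10:15-11:30, 13:45-15:00, 15:30-16:30.
Sam free: 10:45-11:00, 13:15-14:45, 15:15-17:00.
Luca free: 14:30-16:30, 16:45-17:00.
Mei free: 09:15-09:45, 15:30-17:00.
Hamid free: 09:30-10:00, 14:45-15:00, 15:30-17:00.
Carol free: 09:30-13:00, 14:00-17:00.
Bianca free: 11:15-13:15, 14:15-17:00 (invert busy blocks within the working day).
Freya ∩ Sam: 10:45-11:00, 13:45-14:45, 15:30-16:30.
Freya ∩ Sam ∩ Luca: 14:30-14:45, 15:30-16:30.
Freya ∩ Sam ∩ Luca ∩ Mei: 15:30-16:30.
Freya ∩ Sam ∩ Luca ∩ Mei ∩ Hamid: 15:30-16:30.
Freya ∩ Sam ∩ Luca ∩ Mei ∩ Hamid ∩ Carol: 15:30-16:30.
Freya ∩ Sam ∩ Luca ∩ Mei ∩ Hamid ∩ Carol ∩ Bianca: 15:30-16:30.
That's a single block of 60 minutes.

60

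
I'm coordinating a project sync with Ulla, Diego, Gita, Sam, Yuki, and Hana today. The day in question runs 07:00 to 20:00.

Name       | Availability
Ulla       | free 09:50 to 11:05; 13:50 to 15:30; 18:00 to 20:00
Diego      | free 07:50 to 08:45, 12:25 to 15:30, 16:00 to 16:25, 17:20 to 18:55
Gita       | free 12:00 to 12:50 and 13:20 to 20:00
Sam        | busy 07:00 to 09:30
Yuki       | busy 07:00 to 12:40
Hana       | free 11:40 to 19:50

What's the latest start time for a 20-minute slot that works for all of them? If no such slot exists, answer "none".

Ulla free: 09:50-11:05, 13:50-15:30, 18:00-20:00.
Diego free: 07:50-08:45, 12:25-15:30, 16:00-16:25, 17:20-18:55.
Gita free: 12:00-12:50, 13:20-20:00.
Sam free: 09:30-20:00 (invert busy blocks within the working day).
Yuki free: 12:40-20:00 (invert busy blocks within the working day).
Hana free: 11:40-19:50.
Ulla ∩ Diego: 13:50-15:30, 18:00-18:55.
Ulla ∩ Diego ∩ Gita: 13:50-15:30, 18:00-18:55.
Ulla ∩ Diego ∩ Gita ∩ Sam: 13:50-15:30, 18:00-18:55.
Ulla ∩ Diego ∩ Gita ∩ Sam ∩ Yuki: 13:50-15:30, 18:00-18:55.
Ulla ∩ Diego ∩ Gita ∩ Sam ∩ Yuki ∩ Hana: 13:50-15:30, 18:00-18:55.
The last common window of at least 20 minutes is 18:00-18:55; a 20-minute meeting can start as late as 18:35 and still end by 18:55.

18:35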